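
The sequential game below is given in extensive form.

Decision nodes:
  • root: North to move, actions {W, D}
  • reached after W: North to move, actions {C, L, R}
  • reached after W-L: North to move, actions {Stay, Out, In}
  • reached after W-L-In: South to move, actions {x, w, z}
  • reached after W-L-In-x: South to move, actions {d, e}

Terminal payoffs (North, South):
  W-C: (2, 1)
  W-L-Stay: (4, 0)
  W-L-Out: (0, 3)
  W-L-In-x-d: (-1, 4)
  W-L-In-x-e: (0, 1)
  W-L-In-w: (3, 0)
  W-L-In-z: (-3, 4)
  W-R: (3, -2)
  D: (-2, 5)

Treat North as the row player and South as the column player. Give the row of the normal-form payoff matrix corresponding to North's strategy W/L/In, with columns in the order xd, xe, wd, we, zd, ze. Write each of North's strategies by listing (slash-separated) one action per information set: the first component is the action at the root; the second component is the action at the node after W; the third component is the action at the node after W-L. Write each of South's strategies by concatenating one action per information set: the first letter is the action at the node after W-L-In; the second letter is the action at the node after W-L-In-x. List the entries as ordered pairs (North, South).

vs xd: North plays W → North plays L at [W] → North plays In at [W-L] → South plays x at [W-L-In] → South plays d at [W-L-In-x] → (-1, 4)
vs xe: North plays W → North plays L at [W] → North plays In at [W-L] → South plays x at [W-L-In] → South plays e at [W-L-In-x] → (0, 1)
vs wd: North plays W → North plays L at [W] → North plays In at [W-L] → South plays w at [W-L-In] → (3, 0)
vs we: North plays W → North plays L at [W] → North plays In at [W-L] → South plays w at [W-L-In] → (3, 0)
vs zd: North plays W → North plays L at [W] → North plays In at [W-L] → South plays z at [W-L-In] → (-3, 4)
vs ze: North plays W → North plays L at [W] → North plays In at [W-L] → South plays z at [W-L-In] → (-3, 4)

(-1,4) (0,1) (3,0) (3,0) (-3,4) (-3,4)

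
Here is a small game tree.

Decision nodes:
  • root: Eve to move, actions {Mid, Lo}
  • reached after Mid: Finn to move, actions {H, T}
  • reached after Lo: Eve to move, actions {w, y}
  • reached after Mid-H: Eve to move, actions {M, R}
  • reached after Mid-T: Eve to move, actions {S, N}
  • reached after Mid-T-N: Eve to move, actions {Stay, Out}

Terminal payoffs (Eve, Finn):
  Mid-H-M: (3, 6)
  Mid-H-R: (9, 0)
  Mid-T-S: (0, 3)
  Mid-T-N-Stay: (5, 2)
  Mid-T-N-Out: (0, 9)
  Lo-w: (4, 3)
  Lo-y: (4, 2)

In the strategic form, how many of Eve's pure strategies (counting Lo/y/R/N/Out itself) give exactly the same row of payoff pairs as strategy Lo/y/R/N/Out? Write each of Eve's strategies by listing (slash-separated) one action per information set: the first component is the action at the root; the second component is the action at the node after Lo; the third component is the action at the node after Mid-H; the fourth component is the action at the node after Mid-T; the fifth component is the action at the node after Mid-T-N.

8

Row for Lo/y/R/N/Out (columns H, T): (4,2) (4,2).
Under Lo/y/R/N/Out, Eve's choice at the node after Mid-H and at the node after Mid-T and at the node after Mid-T-N can never be reached regardless of what Finn does, so varying those choices leaves every outcome unchanged.
Holding the reachable choices fixed and varying the unreachable ones freely already gives 2 × 2 × 2 = 8 equivalent strategies.
No other strategy reproduces this row, so those 8 are the full class: Lo/y/M/S/Stay, Lo/y/M/S/Out, Lo/y/M/N/Stay, Lo/y/M/N/Out, Lo/y/R/S/Stay, Lo/y/R/S/Out, Lo/y/R/N/Stay, Lo/y/R/N/Out.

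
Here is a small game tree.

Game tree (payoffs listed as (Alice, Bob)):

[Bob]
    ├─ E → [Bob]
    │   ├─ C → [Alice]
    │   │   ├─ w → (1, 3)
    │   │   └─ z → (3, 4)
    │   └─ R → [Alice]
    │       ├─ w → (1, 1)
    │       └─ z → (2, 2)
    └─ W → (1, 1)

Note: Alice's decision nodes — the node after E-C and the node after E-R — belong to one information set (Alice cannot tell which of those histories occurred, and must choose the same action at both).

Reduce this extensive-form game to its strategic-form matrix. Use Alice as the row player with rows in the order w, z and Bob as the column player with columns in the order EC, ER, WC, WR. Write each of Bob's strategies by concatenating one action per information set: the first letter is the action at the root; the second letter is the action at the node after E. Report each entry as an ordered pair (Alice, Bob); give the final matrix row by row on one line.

w: (1,3) (1,1) (1,1) (1,1) | z: (3,4) (2,2) (1,1) (1,1)

           EC       ER       WC       WR
   w    (1,3)    (1,1)    (1,1)    (1,1)
   z    (3,4)    (2,2)    (1,1)    (1,1)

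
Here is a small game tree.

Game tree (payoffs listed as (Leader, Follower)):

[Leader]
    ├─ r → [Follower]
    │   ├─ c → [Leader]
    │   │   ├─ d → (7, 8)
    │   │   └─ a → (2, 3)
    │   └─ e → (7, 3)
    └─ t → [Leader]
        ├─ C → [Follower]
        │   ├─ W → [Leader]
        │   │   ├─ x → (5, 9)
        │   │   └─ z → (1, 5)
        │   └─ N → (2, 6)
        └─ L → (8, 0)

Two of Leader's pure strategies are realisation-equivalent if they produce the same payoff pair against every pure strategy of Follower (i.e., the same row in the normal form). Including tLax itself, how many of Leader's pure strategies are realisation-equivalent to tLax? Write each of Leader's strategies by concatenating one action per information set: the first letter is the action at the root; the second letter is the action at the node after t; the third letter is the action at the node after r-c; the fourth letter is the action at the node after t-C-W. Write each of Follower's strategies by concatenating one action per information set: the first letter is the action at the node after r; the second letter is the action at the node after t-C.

Row for tLax (columns cW, cN, eW, eN): (8,0) (8,0) (8,0) (8,0).
Under tLax, Leader's choice at the node after r-c and at the node after t-C-W can never be reached regardless of what Follower does, so varying those choices leaves every outcome unchanged.
Holding the reachable choices fixed and varying the unreachable ones freely already gives 2 × 2 = 4 equivalent strategies.
No other strategy reproduces this row, so those 4 are the full class: tLdx, tLdz, tLax, tLaz.

4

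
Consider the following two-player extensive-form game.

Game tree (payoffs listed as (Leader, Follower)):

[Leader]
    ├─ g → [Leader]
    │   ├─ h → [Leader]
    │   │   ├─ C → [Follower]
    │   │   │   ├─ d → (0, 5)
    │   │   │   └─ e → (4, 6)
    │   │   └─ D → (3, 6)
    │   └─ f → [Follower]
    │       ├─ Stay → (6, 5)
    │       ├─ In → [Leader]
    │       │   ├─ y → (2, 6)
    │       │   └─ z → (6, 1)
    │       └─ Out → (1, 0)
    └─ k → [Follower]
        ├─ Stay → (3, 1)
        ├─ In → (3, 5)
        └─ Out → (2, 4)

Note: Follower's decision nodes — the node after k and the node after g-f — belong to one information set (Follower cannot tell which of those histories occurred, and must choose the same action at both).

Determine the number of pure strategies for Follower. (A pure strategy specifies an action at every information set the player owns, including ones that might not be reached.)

Follower owns the information set {k, g-f} with actions {Stay, In, Out} — three choices.
Follower owns the node after g-h-C with actions {d, e} — two choices.
A pure strategy fixes one action at each information set independently, so the count is the product 3 × 2 = 6.
(For reference, Leader has 16 pure strategies, giving a 6×16 normal-form matrix.)

6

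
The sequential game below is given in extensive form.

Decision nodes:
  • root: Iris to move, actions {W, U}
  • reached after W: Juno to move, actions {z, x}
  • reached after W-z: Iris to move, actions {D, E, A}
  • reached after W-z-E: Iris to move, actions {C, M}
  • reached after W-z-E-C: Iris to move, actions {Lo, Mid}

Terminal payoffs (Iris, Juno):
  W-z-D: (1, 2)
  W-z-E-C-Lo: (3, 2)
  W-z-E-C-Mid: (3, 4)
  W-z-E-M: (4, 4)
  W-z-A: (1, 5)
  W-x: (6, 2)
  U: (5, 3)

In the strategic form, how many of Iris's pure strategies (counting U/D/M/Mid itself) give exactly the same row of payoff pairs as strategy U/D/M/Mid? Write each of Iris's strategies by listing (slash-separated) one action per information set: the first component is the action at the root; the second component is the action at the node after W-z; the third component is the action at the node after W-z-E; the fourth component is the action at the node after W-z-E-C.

Row for U/D/M/Mid (columns z, x): (5,3) (5,3).
Under U/D/M/Mid, Iris's choice at the node after W-z and at the node after W-z-E and at the node after W-z-E-C can never be reached regardless of what Juno does, so varying those choices leaves every outcome unchanged.
Holding the reachable choices fixed and varying the unreachable ones freely already gives 3 × 2 × 2 = 12 equivalent strategies.
No other strategy reproduces this row, so those 12 are the full class: U/D/C/Lo, U/D/C/Mid, U/D/M/Lo, U/D/M/Mid, U/E/C/Lo, U/E/C/Mid, U/E/M/Lo, U/E/M/Mid, U/A/C/Lo, U/A/C/Mid, U/A/M/Lo, U/A/M/Mid.

12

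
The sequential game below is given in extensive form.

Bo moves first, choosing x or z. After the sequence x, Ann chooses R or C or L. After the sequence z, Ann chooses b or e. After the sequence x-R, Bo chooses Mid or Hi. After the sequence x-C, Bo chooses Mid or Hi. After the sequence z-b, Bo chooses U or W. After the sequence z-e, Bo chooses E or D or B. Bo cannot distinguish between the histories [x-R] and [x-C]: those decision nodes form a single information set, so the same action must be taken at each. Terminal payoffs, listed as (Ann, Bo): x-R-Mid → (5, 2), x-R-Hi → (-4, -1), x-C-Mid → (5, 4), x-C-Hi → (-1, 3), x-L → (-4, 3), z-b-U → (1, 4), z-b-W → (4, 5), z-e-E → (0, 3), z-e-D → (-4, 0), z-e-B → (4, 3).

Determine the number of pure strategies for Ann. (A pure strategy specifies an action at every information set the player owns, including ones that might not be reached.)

Ann owns the node after x with actions {R, C, L} — three choices.
Ann owns the node after z with actions {b, e} — two choices.
A pure strategy fixes one action at each information set independently, so the count is the product 3 × 2 = 6.

6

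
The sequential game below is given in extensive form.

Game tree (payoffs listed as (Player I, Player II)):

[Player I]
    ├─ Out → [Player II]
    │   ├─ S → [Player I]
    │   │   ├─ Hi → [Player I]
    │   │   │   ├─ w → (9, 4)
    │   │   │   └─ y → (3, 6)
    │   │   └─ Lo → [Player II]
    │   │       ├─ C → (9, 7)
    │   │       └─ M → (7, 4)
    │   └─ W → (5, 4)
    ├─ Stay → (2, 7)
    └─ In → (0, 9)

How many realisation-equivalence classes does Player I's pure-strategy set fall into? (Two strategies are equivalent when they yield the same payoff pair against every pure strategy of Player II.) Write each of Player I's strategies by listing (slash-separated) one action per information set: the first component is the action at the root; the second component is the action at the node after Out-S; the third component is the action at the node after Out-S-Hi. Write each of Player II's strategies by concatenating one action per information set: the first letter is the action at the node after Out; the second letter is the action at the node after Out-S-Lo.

Player I has 12 pure strategies: Out/Hi/w, Out/Hi/y, Out/Lo/w, Out/Lo/y, Stay/Hi/w, Stay/Hi/y, Stay/Lo/w, Stay/Lo/y, In/Hi/w, In/Hi/y, In/Lo/w, In/Lo/y. Columns: SC, SM, WC, WM.
{Out/Hi/w} → row (9,4) (9,4) (5,4) (5,4)
{Out/Hi/y} → row (3,6) (3,6) (5,4) (5,4)
{Out/Lo/w, Out/Lo/y} → row (9,7) (7,4) (5,4) (5,4)
{Stay/Hi/w, Stay/Hi/y, Stay/Lo/w, Stay/Lo/y} → row (2,7) (2,7) (2,7) (2,7)
{In/Hi/w, In/Hi/y, In/Lo/w, In/Lo/y} → row (0,9) (0,9) (0,9) (0,9)
That's 5 distinct rows out of 12 strategies.

5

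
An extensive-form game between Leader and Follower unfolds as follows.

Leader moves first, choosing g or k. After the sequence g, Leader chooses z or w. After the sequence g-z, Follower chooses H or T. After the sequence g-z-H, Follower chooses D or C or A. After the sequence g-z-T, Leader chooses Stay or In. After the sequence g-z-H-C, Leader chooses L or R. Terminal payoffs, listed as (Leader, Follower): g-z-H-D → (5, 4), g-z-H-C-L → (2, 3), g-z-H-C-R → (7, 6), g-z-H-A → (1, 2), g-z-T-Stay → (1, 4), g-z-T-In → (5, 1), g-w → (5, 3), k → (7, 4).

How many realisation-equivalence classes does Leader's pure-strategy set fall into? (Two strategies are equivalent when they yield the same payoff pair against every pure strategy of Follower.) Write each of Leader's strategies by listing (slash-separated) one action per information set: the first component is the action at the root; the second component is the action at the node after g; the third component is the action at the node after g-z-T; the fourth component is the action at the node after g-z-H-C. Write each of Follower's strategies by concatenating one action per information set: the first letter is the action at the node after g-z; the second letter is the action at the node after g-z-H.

Leader has 16 pure strategies: g/z/Stay/L, g/z/Stay/R, g/z/In/L, g/z/In/R, g/w/Stay/L, g/w/Stay/R, g/w/In/L, g/w/In/R, k/z/Stay/L, k/z/Stay/R, k/z/In/L, k/z/In/R, k/w/Stay/L, k/w/Stay/R, k/w/In/L, k/w/In/R. Columns: HD, HC, HA, TD, TC, TA.
{g/z/Stay/L} → row (5,4) (2,3) (1,2) (1,4) (1,4) (1,4)
{g/z/Stay/R} → row (5,4) (7,6) (1,2) (1,4) (1,4) (1,4)
{g/z/In/L} → row (5,4) (2,3) (1,2) (5,1) (5,1) (5,1)
{g/z/In/R} → row (5,4) (7,6) (1,2) (5,1) (5,1) (5,1)
{g/w/Stay/L, g/w/Stay/R, g/w/In/L, g/w/In/R} → row (5,3) (5,3) (5,3) (5,3) (5,3) (5,3)
{k/z/Stay/L, k/z/Stay/R, k/z/In/L, k/z/In/R, k/w/Stay/L, k/w/Stay/R, k/w/In/L, k/w/In/R} → row (7,4) (7,4) (7,4) (7,4) (7,4) (7,4)
That's 6 distinct rows out of 16 strategies.

6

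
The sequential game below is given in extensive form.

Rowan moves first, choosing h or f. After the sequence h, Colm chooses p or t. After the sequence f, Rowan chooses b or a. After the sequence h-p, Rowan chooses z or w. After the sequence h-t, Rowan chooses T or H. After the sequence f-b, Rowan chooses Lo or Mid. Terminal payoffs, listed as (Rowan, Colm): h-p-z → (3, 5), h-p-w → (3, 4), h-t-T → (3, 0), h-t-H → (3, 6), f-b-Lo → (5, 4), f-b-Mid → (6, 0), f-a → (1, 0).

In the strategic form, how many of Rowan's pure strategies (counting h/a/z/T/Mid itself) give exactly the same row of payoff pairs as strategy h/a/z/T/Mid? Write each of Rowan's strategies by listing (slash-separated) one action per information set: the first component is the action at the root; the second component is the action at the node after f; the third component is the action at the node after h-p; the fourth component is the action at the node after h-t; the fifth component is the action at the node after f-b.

4

Row for h/a/z/T/Mid (columns p, t): (3,5) (3,0).
Under h/a/z/T/Mid, Rowan's choice at the node after f and at the node after f-b can never be reached regardless of what Colm does, so varying those choices leaves every outcome unchanged.
Holding the reachable choices fixed and varying the unreachable ones freely already gives 2 × 2 = 4 equivalent strategies.
No other strategy reproduces this row, so those 4 are the full class: h/b/z/T/Lo, h/b/z/T/Mid, h/a/z/T/Lo, h/a/z/T/Mid.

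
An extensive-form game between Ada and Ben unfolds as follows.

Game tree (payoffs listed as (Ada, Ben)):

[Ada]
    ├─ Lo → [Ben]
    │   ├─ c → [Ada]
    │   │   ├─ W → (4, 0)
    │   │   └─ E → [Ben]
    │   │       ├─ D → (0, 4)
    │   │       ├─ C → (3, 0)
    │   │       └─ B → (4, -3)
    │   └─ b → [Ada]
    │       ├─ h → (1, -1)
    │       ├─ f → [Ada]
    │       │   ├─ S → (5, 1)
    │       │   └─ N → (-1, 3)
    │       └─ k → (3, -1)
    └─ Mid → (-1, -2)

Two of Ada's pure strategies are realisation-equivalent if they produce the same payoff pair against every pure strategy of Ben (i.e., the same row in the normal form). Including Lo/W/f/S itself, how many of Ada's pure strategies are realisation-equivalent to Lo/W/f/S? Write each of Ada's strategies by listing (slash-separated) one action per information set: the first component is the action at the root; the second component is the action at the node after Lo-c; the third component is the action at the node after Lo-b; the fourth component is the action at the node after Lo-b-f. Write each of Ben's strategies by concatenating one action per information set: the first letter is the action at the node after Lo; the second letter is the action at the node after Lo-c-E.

1

Row for Lo/W/f/S (columns cD, cC, cB, bD, bC, bB): (4,0) (4,0) (4,0) (5,1) (5,1) (5,1).
Every one of Ada's information sets is on the play path for some reply by Ben when Ada follows Lo/W/f/S.
Changing the action at any of them therefore changes at least one column, so only Lo/W/f/S itself gives this row.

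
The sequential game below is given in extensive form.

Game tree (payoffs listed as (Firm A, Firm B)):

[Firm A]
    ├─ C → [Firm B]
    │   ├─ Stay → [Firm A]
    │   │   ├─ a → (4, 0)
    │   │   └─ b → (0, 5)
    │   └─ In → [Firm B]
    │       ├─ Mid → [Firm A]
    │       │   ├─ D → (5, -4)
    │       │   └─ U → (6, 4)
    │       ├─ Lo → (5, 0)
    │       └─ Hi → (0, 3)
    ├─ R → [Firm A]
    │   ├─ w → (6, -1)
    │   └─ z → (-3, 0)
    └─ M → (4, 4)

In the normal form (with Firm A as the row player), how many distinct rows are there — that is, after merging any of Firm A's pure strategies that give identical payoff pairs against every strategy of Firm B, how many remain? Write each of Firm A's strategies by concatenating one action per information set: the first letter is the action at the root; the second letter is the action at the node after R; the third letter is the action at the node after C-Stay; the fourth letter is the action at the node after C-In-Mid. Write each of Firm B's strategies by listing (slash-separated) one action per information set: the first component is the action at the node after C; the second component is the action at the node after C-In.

7

Firm A has 24 pure strategies: CwaD, CwaU, CwbD, CwbU, CzaD, CzaU, CzbD, CzbU, RwaD, RwaU, RwbD, RwbU, RzaD, RzaU, RzbD, RzbU, MwaD, MwaU, MwbD, MwbU, MzaD, MzaU, MzbD, MzbU. Columns: Stay/Mid, Stay/Lo, Stay/Hi, In/Mid, In/Lo, In/Hi.
{CwaD, CzaD} → row (4,0) (4,0) (4,0) (5,-4) (5,0) (0,3)
{CwaU, CzaU} → row (4,0) (4,0) (4,0) (6,4) (5,0) (0,3)
{CwbD, CzbD} → row (0,5) (0,5) (0,5) (5,-4) (5,0) (0,3)
{CwbU, CzbU} → row (0,5) (0,5) (0,5) (6,4) (5,0) (0,3)
{RwaD, RwaU, RwbD, RwbU} → row (6,-1) (6,-1) (6,-1) (6,-1) (6,-1) (6,-1)
{RzaD, RzaU, RzbD, RzbU} → row (-3,0) (-3,0) (-3,0) (-3,0) (-3,0) (-3,0)
{MwaD, MwaU, MwbD, MwbU, MzaD, MzaU, MzbD, MzbU} → row (4,4) (4,4) (4,4) (4,4) (4,4) (4,4)
That's 7 distinct rows out of 24 strategies.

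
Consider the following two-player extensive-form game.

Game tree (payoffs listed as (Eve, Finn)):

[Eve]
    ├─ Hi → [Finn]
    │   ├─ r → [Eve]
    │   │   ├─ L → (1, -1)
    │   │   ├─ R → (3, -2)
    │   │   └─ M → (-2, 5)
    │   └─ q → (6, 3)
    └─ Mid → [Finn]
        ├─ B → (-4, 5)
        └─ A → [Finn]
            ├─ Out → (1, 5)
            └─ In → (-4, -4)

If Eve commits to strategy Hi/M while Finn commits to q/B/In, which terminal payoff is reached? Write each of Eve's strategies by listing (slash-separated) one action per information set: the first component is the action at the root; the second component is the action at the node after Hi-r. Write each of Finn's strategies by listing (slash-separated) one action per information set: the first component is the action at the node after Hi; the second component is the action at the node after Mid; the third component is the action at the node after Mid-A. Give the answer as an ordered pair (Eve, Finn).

(6, 3)

Trace the play path from the root:
  Eve plays Hi
  Finn plays q at [Hi]
→ terminal payoff (6, 3).
(Eve's choice at the node after Hi-r is never reached on this path, so it doesn't affect the outcome.)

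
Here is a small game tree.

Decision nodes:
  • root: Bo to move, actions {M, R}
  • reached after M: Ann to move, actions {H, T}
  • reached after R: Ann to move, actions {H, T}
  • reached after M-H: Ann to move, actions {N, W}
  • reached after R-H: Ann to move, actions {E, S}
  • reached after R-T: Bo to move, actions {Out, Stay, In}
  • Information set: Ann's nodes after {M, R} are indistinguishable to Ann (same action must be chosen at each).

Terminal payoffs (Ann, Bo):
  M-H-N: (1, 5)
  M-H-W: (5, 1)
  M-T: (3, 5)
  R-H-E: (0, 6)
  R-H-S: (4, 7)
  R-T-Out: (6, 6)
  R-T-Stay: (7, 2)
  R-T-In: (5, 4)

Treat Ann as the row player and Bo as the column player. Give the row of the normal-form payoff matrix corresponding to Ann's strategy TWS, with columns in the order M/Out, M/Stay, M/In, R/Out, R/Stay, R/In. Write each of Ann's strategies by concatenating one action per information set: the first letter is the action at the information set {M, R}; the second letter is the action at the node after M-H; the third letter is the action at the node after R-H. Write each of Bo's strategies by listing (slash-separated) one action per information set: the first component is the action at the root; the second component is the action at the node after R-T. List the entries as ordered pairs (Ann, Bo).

vs M/Out: Bo plays M → Ann plays T at [M] → (3, 5)
vs M/Stay: Bo plays M → Ann plays T at [M] → (3, 5)
vs M/In: Bo plays M → Ann plays T at [M] → (3, 5)
vs R/Out: Bo plays R → Ann plays T at [R] → Bo plays Out at [R-T] → (6, 6)
vs R/Stay: Bo plays R → Ann plays T at [R] → Bo plays Stay at [R-T] → (7, 2)
vs R/In: Bo plays R → Ann plays T at [R] → Bo plays In at [R-T] → (5, 4)

(3,5) (3,5) (3,5) (6,6) (7,2) (5,4)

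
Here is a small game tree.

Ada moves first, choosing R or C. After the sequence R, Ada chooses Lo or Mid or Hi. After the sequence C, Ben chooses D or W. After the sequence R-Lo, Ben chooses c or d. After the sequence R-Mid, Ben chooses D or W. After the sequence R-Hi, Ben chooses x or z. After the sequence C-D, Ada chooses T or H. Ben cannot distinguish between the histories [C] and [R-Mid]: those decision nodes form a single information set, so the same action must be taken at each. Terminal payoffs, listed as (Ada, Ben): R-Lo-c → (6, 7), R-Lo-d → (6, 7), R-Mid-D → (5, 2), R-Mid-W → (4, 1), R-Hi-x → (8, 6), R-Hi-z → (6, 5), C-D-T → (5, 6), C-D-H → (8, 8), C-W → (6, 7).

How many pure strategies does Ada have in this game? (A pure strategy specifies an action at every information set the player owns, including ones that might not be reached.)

12

Ada owns the root with actions {R, C} — two choices.
Ada owns the node after R with actions {Lo, Mid, Hi} — three choices.
Ada owns the node after C-D with actions {T, H} — two choices.
A pure strategy fixes one action at each information set independently, so the count is the product 2 × 3 × 2 = 12.
(For reference, Ben has 8 pure strategies, giving a 12×8 normal-form matrix.)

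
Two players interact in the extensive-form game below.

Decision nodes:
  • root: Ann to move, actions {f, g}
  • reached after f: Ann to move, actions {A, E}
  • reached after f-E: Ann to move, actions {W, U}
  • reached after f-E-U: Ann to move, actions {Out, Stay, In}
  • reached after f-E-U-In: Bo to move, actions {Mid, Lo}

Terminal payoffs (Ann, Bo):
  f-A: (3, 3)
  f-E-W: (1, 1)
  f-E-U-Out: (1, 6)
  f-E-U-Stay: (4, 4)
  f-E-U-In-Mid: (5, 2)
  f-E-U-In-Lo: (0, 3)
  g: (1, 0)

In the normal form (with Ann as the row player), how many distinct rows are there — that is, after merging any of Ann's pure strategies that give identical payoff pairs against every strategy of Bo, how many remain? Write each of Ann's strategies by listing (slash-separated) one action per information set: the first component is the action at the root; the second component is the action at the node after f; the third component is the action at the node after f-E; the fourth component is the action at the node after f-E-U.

6

Ann has 24 pure strategies: f/A/W/Out, f/A/W/Stay, f/A/W/In, f/A/U/Out, f/A/U/Stay, f/A/U/In, f/E/W/Out, f/E/W/Stay, f/E/W/In, f/E/U/Out, f/E/U/Stay, f/E/U/In, g/A/W/Out, g/A/W/Stay, g/A/W/In, g/A/U/Out, g/A/U/Stay, g/A/U/In, g/E/W/Out, g/E/W/Stay, g/E/W/In, g/E/U/Out, g/E/U/Stay, g/E/U/In. Columns: Mid, Lo.
{f/A/W/Out, f/A/W/Stay, f/A/W/In, f/A/U/Out, f/A/U/Stay, f/A/U/In} → row (3,3) (3,3)
{f/E/W/Out, f/E/W/Stay, f/E/W/In} → row (1,1) (1,1)
{f/E/U/Out} → row (1,6) (1,6)
{f/E/U/Stay} → row (4,4) (4,4)
{f/E/U/In} → row (5,2) (0,3)
{g/A/W/Out, g/A/W/Stay, g/A/W/In, g/A/U/Out, g/A/U/Stay, g/A/U/In, g/E/W/Out, g/E/W/Stay, g/E/W/In, g/E/U/Out, g/E/U/Stay, g/E/U/In} → row (1,0) (1,0)
That's 6 distinct rows out of 24 strategies.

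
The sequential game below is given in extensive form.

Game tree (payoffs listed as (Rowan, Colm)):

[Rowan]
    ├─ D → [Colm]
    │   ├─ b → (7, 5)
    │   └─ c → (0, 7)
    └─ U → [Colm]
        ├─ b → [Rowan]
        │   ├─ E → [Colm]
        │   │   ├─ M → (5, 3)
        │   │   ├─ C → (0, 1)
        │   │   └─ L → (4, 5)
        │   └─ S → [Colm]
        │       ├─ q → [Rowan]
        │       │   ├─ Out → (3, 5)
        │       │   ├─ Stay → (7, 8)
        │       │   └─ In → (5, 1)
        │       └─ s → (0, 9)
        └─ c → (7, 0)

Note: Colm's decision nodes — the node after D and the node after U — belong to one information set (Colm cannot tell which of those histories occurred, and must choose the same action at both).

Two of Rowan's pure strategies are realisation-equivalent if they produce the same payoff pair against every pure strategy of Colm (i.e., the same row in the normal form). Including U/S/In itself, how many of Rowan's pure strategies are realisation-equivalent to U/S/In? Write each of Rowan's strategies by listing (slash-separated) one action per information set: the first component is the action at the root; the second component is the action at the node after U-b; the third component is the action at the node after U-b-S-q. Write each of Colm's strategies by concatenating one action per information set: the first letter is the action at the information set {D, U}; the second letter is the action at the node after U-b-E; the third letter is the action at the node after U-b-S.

1

Row for U/S/In (columns bMq, bMs, bCq, bCs, bLq, bLs, cMq, cMs, cCq, cCs, cLq, cLs): (5,1) (0,9) (5,1) (0,9) (5,1) (0,9) (7,0) (7,0) (7,0) (7,0) (7,0) (7,0).
Every one of Rowan's information sets is on the play path for some reply by Colm when Rowan follows U/S/In.
Changing the action at any of them therefore changes at least one column, so only U/S/In itself gives this row.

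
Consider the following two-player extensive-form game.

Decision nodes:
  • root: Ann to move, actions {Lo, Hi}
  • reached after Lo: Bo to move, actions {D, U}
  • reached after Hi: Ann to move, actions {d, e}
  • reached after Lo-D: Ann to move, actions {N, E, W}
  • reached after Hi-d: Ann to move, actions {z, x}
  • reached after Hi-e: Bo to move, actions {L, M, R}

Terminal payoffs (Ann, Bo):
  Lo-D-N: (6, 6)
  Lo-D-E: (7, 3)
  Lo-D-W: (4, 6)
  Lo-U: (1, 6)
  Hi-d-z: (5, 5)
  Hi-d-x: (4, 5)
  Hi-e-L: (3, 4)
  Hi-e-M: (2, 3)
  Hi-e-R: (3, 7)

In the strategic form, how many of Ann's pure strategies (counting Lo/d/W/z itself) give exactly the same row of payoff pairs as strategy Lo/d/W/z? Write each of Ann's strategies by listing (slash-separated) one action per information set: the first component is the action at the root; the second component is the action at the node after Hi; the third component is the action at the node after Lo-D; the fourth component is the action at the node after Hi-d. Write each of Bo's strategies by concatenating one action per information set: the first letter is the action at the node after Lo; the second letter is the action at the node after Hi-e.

Row for Lo/d/W/z (columns DL, DM, DR, UL, UM, UR): (4,6) (4,6) (4,6) (1,6) (1,6) (1,6).
Under Lo/d/W/z, Ann's choice at the node after Hi and at the node after Hi-d can never be reached regardless of what Bo does, so varying those choices leaves every outcome unchanged.
Holding the reachable choices fixed and varying the unreachable ones freely already gives 2 × 2 = 4 equivalent strategies.
No other strategy reproduces this row, so those 4 are the full class: Lo/d/W/z, Lo/d/W/x, Lo/e/W/z, Lo/e/W/x.

4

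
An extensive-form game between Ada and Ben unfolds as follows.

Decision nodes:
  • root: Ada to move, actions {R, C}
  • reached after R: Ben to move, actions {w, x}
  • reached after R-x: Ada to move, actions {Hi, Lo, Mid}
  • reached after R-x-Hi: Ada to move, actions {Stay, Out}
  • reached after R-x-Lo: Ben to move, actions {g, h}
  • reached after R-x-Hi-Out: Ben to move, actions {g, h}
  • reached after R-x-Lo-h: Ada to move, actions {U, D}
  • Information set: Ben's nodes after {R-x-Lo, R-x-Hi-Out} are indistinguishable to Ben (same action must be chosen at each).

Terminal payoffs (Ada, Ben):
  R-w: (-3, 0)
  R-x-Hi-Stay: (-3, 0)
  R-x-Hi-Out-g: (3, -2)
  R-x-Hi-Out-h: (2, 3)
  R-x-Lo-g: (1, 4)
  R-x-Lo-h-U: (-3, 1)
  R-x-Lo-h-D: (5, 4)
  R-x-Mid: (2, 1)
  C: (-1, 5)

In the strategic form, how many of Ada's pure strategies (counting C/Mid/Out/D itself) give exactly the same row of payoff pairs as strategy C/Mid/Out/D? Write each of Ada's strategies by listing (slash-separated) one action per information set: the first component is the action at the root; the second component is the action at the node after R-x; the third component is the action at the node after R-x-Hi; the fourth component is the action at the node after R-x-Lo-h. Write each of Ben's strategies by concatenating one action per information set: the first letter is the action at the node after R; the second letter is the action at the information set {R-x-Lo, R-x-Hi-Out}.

Row for C/Mid/Out/D (columns wg, wh, xg, xh): (-1,5) (-1,5) (-1,5) (-1,5).
Under C/Mid/Out/D, Ada's choice at the node after R-x and at the node after R-x-Hi and at the node after R-x-Lo-h can never be reached regardless of what Ben does, so varying those choices leaves every outcome unchanged.
Holding the reachable choices fixed and varying the unreachable ones freely already gives 3 × 2 × 2 = 12 equivalent strategies.
No other strategy reproduces this row, so those 12 are the full class: C/Hi/Stay/U, C/Hi/Stay/D, C/Hi/Out/U, C/Hi/Out/D, C/Lo/Stay/U, C/Lo/Stay/D, C/Lo/Out/U, C/Lo/Out/D, C/Mid/Stay/U, C/Mid/Stay/D, C/Mid/Out/U, C/Mid/Out/D.

12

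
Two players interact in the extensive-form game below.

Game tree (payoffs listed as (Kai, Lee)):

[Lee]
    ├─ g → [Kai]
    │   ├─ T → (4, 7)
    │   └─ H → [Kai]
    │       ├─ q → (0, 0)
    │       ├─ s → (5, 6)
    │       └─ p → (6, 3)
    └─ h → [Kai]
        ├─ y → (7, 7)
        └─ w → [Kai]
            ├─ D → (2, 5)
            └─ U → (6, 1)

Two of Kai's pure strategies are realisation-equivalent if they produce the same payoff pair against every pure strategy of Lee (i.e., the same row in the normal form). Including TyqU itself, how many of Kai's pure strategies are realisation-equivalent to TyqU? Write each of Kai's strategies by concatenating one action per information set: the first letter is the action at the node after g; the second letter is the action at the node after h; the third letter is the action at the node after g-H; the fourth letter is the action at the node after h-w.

6

Row for TyqU (columns g, h): (4,7) (7,7).
Under TyqU, Kai's choice at the node after g-H and at the node after h-w can never be reached regardless of what Lee does, so varying those choices leaves every outcome unchanged.
Holding the reachable choices fixed and varying the unreachable ones freely already gives 3 × 2 = 6 equivalent strategies.
No other strategy reproduces this row, so those 6 are the full class: TyqD, TyqU, TysD, TysU, TypD, TypU.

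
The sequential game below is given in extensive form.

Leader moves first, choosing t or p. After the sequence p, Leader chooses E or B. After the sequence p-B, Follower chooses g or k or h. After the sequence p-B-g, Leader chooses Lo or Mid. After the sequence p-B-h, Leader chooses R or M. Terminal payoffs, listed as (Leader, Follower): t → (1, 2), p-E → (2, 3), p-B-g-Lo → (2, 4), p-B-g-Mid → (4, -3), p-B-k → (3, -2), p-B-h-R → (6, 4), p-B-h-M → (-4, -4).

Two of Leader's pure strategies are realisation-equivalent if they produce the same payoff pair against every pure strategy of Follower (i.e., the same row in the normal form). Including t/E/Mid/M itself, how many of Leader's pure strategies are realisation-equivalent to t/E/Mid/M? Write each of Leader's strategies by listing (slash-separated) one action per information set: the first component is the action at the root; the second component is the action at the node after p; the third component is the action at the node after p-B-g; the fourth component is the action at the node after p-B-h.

Row for t/E/Mid/M (columns g, k, h): (1,2) (1,2) (1,2).
Under t/E/Mid/M, Leader's choice at the node after p and at the node after p-B-g and at the node after p-B-h can never be reached regardless of what Follower does, so varying those choices leaves every outcome unchanged.
Holding the reachable choices fixed and varying the unreachable ones freely already gives 2 × 2 × 2 = 8 equivalent strategies.
No other strategy reproduces this row, so those 8 are the full class: t/E/Lo/R, t/E/Lo/M, t/E/Mid/R, t/E/Mid/M, t/B/Lo/R, t/B/Lo/M, t/B/Mid/R, t/B/Mid/M.

8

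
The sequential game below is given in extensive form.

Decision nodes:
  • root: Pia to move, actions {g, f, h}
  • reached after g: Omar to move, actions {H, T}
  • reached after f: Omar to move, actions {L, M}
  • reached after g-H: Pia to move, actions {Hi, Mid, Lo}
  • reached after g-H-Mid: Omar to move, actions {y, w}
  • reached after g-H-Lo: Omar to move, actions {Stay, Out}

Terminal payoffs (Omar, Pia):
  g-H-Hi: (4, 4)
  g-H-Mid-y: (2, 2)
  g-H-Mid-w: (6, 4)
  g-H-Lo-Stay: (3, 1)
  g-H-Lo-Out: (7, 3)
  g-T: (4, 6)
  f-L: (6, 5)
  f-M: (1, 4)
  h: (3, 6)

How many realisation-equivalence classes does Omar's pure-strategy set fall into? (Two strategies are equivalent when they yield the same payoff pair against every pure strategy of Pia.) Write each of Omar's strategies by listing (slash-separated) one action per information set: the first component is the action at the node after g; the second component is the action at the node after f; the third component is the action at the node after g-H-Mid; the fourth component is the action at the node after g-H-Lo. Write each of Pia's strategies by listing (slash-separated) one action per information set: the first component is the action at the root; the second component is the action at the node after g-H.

10

Omar has 16 pure strategies: H/L/y/Stay, H/L/y/Out, H/L/w/Stay, H/L/w/Out, H/M/y/Stay, H/M/y/Out, H/M/w/Stay, H/M/w/Out, T/L/y/Stay, T/L/y/Out, T/L/w/Stay, T/L/w/Out, T/M/y/Stay, T/M/y/Out, T/M/w/Stay, T/M/w/Out. Columns: g/Hi, g/Mid, g/Lo, f/Hi, f/Mid, f/Lo, h/Hi, h/Mid, h/Lo.
{H/L/y/Stay} → row (4,4) (2,2) (3,1) (6,5) (6,5) (6,5) (3,6) (3,6) (3,6)
{H/L/y/Out} → row (4,4) (2,2) (7,3) (6,5) (6,5) (6,5) (3,6) (3,6) (3,6)
{H/L/w/Stay} → row (4,4) (6,4) (3,1) (6,5) (6,5) (6,5) (3,6) (3,6) (3,6)
{H/L/w/Out} → row (4,4) (6,4) (7,3) (6,5) (6,5) (6,5) (3,6) (3,6) (3,6)
{H/M/y/Stay} → row (4,4) (2,2) (3,1) (1,4) (1,4) (1,4) (3,6) (3,6) (3,6)
{H/M/y/Out} → row (4,4) (2,2) (7,3) (1,4) (1,4) (1,4) (3,6) (3,6) (3,6)
{H/M/w/Stay} → row (4,4) (6,4) (3,1) (1,4) (1,4) (1,4) (3,6) (3,6) (3,6)
{H/M/w/Out} → row (4,4) (6,4) (7,3) (1,4) (1,4) (1,4) (3,6) (3,6) (3,6)
{T/L/y/Stay, T/L/y/Out, T/L/w/Stay, T/L/w/Out} → row (4,6) (4,6) (4,6) (6,5) (6,5) (6,5) (3,6) (3,6) (3,6)
{T/M/y/Stay, T/M/y/Out, T/M/w/Stay, T/M/w/Out} → row (4,6) (4,6) (4,6) (1,4) (1,4) (1,4) (3,6) (3,6) (3,6)
That's 10 distinct rows out of 16 strategies.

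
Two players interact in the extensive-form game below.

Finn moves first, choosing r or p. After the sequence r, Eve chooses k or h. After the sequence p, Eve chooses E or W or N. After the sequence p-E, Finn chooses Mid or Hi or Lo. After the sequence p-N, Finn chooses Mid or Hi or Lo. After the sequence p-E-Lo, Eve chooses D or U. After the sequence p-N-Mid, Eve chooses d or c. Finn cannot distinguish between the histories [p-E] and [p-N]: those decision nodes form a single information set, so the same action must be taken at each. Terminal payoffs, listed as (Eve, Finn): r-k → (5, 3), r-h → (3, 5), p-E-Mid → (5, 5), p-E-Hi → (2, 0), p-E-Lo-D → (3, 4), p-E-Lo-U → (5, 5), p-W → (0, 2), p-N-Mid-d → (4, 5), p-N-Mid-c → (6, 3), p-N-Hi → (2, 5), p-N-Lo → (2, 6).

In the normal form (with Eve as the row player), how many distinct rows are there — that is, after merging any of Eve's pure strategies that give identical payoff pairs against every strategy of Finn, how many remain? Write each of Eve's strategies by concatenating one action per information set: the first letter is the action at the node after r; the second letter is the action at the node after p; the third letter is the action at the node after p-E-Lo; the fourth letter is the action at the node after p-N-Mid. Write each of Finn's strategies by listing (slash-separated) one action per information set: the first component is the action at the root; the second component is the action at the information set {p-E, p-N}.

Eve has 24 pure strategies: kEDd, kEDc, kEUd, kEUc, kWDd, kWDc, kWUd, kWUc, kNDd, kNDc, kNUd, kNUc, hEDd, hEDc, hEUd, hEUc, hWDd, hWDc, hWUd, hWUc, hNDd, hNDc, hNUd, hNUc. Columns: r/Mid, r/Hi, r/Lo, p/Mid, p/Hi, p/Lo.
{kEDd, kEDc} → row (5,3) (5,3) (5,3) (5,5) (2,0) (3,4)
{kEUd, kEUc} → row (5,3) (5,3) (5,3) (5,5) (2,0) (5,5)
{kWDd, kWDc, kWUd, kWUc} → row (5,3) (5,3) (5,3) (0,2) (0,2) (0,2)
{kNDd, kNUd} → row (5,3) (5,3) (5,3) (4,5) (2,5) (2,6)
{kNDc, kNUc} → row (5,3) (5,3) (5,3) (6,3) (2,5) (2,6)
{hEDd, hEDc} → row (3,5) (3,5) (3,5) (5,5) (2,0) (3,4)
{hEUd, hEUc} → row (3,5) (3,5) (3,5) (5,5) (2,0) (5,5)
{hWDd, hWDc, hWUd, hWUc} → row (3,5) (3,5) (3,5) (0,2) (0,2) (0,2)
{hNDd, hNUd} → row (3,5) (3,5) (3,5) (4,5) (2,5) (2,6)
{hNDc, hNUc} → row (3,5) (3,5) (3,5) (6,3) (2,5) (2,6)
That's 10 distinct rows out of 24 strategies.

10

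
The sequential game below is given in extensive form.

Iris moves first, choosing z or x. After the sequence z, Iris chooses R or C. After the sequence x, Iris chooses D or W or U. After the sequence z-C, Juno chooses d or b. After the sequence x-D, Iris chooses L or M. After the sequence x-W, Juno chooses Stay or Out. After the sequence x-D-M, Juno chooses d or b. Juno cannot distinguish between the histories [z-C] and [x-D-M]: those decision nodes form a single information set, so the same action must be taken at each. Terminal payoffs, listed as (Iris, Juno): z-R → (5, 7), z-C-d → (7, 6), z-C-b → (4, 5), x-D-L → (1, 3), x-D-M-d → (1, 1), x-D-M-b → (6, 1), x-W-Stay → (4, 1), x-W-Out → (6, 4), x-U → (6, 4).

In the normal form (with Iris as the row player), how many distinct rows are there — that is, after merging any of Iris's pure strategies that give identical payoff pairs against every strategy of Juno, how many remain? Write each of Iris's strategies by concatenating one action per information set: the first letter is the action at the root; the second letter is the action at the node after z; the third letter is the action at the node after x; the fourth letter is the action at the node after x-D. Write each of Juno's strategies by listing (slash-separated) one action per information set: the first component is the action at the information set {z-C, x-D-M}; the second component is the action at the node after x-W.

Iris has 24 pure strategies: zRDL, zRDM, zRWL, zRWM, zRUL, zRUM, zCDL, zCDM, zCWL, zCWM, zCUL, zCUM, xRDL, xRDM, xRWL, xRWM, xRUL, xRUM, xCDL, xCDM, xCWL, xCWM, xCUL, xCUM. Columns: d/Stay, d/Out, b/Stay, b/Out.
{zRDL, zRDM, zRWL, zRWM, zRUL, zRUM} → row (5,7) (5,7) (5,7) (5,7)
{zCDL, zCDM, zCWL, zCWM, zCUL, zCUM} → row (7,6) (7,6) (4,5) (4,5)
{xRDL, xCDL} → row (1,3) (1,3) (1,3) (1,3)
{xRDM, xCDM} → row (1,1) (1,1) (6,1) (6,1)
{xRWL, xRWM, xCWL, xCWM} → row (4,1) (6,4) (4,1) (6,4)
{xRUL, xRUM, xCUL, xCUM} → row (6,4) (6,4) (6,4) (6,4)
That's 6 distinct rows out of 24 strategies.

6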